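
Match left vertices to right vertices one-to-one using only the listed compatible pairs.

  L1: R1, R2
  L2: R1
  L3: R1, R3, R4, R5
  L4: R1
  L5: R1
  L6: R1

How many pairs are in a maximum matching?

Unit-capacity flow: source→left, listed edges, right→sink; max matching = max flow.
Augmenting path L1→R1 (+1); matched 1.
Augmenting path L3→R3 (+1); matched 2.
Augmenting path L2→R1→L1→R2 (+1); matched 3.
No augmenting path remains; maximum matching = 3.
König certificate: {L1, L3, R1} is a vertex cover of size 3 (every listed pair touches it), so no matching can be larger.

3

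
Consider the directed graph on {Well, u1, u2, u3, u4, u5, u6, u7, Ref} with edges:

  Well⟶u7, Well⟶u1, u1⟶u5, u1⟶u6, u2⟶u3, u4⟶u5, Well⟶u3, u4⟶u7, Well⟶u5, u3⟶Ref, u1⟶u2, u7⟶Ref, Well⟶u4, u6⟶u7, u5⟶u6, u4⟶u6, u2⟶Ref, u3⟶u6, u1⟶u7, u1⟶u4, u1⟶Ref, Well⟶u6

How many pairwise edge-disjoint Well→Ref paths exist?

3

Assign every edge capacity 1; by Menger, the answer equals the max flow.
Path Well→u1→Ref (+1); total 1.
Path Well→u3→Ref (+1); total 2.
Path Well→u7→Ref (+1); total 3.
No residual Well→Ref path; max flow = 3.
Certifying cut of size 3: {Well→u1, Well→u3, u7→Ref}.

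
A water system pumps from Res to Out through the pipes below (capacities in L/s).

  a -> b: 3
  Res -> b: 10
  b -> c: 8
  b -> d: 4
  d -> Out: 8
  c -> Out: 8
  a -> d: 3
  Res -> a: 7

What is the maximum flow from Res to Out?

15

Augment Res→a→d→Out: bottleneck 3, flow now 3.
Augment Res→b→c→Out: bottleneck 8, flow now 11.
Augment Res→b→d→Out: bottleneck 2, flow now 13.
Augment Res→a→b→d→Out: bottleneck 2, flow now 15.
No augmenting path remains; maximum flow = 15.
In the residual graph, reachable from Res: {Res, a, b}.
Min-cut edges: a→d (3), b→c (8), b→d (4); capacity 3 + 8 + 4 = 15.
This cut is saturated, so no flow can exceed 15.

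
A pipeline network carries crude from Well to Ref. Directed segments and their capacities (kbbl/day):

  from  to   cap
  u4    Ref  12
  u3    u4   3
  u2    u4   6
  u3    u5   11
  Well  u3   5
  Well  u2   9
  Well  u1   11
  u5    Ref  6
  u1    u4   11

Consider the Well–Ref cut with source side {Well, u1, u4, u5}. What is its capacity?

Edges leaving {Well, u1, u4, u5}: Well→u2 (9), Well→u3 (5), u4→Ref (12), u5→Ref (6).
Cut capacity = 9 + 5 + 12 + 6 = 32.

32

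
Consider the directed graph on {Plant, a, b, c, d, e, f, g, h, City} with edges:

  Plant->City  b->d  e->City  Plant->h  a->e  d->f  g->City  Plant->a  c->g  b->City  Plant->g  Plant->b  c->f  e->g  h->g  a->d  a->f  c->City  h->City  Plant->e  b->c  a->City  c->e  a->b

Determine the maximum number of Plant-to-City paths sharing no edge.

6

Assign every edge capacity 1; by Menger, the answer equals the max flow.
Path Plant→City (+1); total 1.
Path Plant→a→City (+1); total 2.
Path Plant→b→City (+1); total 3.
Path Plant→e→City (+1); total 4.
Path Plant→g→City (+1); total 5.
Path Plant→h→City (+1); total 6.
No residual Plant→City path; max flow = 6.
Certifying cut of size 6: {Plant→City, Plant→a, Plant→b, Plant→e, Plant→g, Plant→h}.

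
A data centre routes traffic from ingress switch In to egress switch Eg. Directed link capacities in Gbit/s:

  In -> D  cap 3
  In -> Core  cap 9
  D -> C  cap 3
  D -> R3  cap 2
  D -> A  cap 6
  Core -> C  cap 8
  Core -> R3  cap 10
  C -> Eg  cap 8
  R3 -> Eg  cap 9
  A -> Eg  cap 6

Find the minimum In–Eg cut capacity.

12

Augment In→D→C→Eg: bottleneck 3, flow now 3.
Augment In→Core→C→Eg: bottleneck 5, flow now 8.
Augment In→Core→R3→Eg: bottleneck 4, flow now 12.
No augmenting path remains; maximum flow = 12.
By max-flow min-cut, the minimum cut capacity equals the max flow.
In the residual graph, reachable from In: {In}.
Min-cut edges: In→D (3), In→Core (9); capacity 3 + 9 = 12.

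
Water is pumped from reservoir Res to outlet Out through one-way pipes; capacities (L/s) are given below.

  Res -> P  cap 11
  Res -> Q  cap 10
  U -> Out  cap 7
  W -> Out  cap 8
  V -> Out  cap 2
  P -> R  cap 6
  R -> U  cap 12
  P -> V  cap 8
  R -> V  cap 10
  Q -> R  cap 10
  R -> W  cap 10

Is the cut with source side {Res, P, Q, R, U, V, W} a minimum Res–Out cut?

Yes — it is a minimum cut (capacity 17).

Given cut capacity: 7 + 2 + 8 = 17.
Augment Res→P→V→Out: bottleneck 2, flow now 2.
Augment Res→P→R→U→Out: bottleneck 6, flow now 8.
Augment Res→Q→R→U→Out: bottleneck 1, flow now 9.
Augment Res→Q→R→W→Out: bottleneck 8, flow now 17.
No augmenting path remains; maximum flow = 17.
Cut capacity 17 equals the max flow, so it is a minimum cut.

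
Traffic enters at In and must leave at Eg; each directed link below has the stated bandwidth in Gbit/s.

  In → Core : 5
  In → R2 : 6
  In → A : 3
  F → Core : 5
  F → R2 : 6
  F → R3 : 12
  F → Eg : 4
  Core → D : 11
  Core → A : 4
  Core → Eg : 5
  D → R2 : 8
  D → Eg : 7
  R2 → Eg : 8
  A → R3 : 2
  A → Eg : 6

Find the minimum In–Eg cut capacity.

14

Augment In→Core→Eg: bottleneck 5, flow now 5.
Augment In→R2→Eg: bottleneck 6, flow now 11.
Augment In→A→Eg: bottleneck 3, flow now 14.
No augmenting path remains; maximum flow = 14.
By max-flow min-cut, the minimum cut capacity equals the max flow.
In the residual graph, reachable from In: {In}.
Min-cut edges: In→Core (5), In→R2 (6), In→A (3); capacity 5 + 6 + 3 = 14.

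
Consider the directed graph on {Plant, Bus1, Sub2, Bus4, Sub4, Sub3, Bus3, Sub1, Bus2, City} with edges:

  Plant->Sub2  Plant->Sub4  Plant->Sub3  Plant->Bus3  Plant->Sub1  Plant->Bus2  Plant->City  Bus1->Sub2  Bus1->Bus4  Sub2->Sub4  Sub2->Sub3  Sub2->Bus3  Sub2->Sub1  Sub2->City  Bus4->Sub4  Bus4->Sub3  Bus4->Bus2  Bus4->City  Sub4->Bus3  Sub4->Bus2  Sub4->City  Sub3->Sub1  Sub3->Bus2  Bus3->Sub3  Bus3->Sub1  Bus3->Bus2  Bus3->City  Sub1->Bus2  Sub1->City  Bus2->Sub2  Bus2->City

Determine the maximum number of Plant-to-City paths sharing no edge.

6

Assign every edge capacity 1; by Menger, the answer equals the max flow.
Path Plant→City (+1); total 1.
Path Plant→Sub2→City (+1); total 2.
Path Plant→Sub4→City (+1); total 3.
Path Plant→Bus3→City (+1); total 4.
Path Plant→Sub1→City (+1); total 5.
Path Plant→Bus2→City (+1); total 6.
No residual Plant→City path; max flow = 6.
Certifying cut of size 6: {Bus2→City, Bus3→City, Plant→City, Sub1→City, Sub2→City, Sub4→City}.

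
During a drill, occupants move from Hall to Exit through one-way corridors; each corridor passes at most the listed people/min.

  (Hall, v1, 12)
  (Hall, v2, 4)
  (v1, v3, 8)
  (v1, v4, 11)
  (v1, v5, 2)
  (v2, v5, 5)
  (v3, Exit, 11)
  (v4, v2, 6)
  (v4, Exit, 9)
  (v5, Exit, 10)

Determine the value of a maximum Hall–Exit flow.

Augment Hall→v1→v3→Exit: bottleneck 8, flow now 8.
Augment Hall→v1→v4→Exit: bottleneck 4, flow now 12.
Augment Hall→v2→v5→Exit: bottleneck 4, flow now 16.
No augmenting path remains; maximum flow = 16.
In the residual graph, reachable from Hall: {Hall}.
Min-cut edges: Hall→v1 (12), Hall→v2 (4); capacity 12 + 4 = 16.
This cut is saturated, so no flow can exceed 16.

16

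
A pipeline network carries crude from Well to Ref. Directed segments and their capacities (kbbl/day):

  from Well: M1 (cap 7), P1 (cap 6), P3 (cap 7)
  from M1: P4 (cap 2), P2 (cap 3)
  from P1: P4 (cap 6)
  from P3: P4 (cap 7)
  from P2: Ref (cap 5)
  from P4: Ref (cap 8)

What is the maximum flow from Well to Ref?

11

Augment Well→M1→P2→Ref: bottleneck 3, flow now 3.
Augment Well→M1→P4→Ref: bottleneck 2, flow now 5.
Augment Well→P1→P4→Ref: bottleneck 6, flow now 11.
No augmenting path remains; maximum flow = 11.
In the residual graph, reachable from Well: {Well, M1, P1, P3, P4}.
Min-cut edges: M1→P2 (3), P4→Ref (8); capacity 3 + 8 = 11.
This cut is saturated, so no flow can exceed 11.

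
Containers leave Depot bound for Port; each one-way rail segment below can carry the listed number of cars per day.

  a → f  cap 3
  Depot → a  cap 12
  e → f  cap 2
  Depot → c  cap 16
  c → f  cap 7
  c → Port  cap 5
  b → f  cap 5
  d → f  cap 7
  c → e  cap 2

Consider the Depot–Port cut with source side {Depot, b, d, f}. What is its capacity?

Edges leaving {Depot, b, d, f}: Depot→a (12), Depot→c (16).
Cut capacity = 12 + 16 = 28.

28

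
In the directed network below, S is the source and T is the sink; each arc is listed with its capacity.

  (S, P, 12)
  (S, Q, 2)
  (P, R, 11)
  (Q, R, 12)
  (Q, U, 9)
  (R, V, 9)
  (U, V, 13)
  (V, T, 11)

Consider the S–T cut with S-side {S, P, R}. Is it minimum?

Given cut capacity: 2 + 9 = 11.
Augment S→P→R→V→T: bottleneck 9, flow now 9.
Augment S→Q→U→V→T: bottleneck 2, flow now 11.
No augmenting path remains; maximum flow = 11.
Cut capacity 11 equals the max flow, so it is a minimum cut.

Yes — it is a minimum cut (capacity 11).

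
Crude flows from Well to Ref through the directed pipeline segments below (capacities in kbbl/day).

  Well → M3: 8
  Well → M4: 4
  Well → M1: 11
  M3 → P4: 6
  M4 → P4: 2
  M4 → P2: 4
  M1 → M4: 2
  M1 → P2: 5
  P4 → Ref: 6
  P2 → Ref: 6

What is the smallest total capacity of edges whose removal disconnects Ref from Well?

Augment Well→M3→P4→Ref: bottleneck 6, flow now 6.
Augment Well→M4→P2→Ref: bottleneck 4, flow now 10.
Augment Well→M1→P2→Ref: bottleneck 2, flow now 12.
No augmenting path remains; maximum flow = 12.
By max-flow min-cut, the minimum cut capacity equals the max flow.
In the residual graph, reachable from Well: {Well, M3, M4, M1, P4, P2}.
Min-cut edges: P4→Ref (6), P2→Ref (6); capacity 6 + 6 = 12.

12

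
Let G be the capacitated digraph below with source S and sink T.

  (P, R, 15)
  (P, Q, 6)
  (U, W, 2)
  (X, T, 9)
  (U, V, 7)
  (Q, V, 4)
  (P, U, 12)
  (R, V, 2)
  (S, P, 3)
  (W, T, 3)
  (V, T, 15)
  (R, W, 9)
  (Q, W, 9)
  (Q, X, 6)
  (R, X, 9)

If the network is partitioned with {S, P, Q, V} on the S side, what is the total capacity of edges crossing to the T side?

Edges leaving {S, P, Q, V}: P→R (15), P→U (12), Q→W (9), Q→X (6), V→T (15).
Cut capacity = 15 + 12 + 9 + 6 + 15 = 57.

57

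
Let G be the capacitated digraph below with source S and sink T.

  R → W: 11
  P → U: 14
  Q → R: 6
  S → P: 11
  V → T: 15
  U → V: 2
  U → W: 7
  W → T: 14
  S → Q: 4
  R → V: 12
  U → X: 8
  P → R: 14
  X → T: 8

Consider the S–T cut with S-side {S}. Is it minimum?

Given cut capacity: 11 + 4 = 15.
Augment S→P→R→V→T: bottleneck 11, flow now 11.
Augment S→Q→R→V→T: bottleneck 1, flow now 12.
Augment S→Q→R→W→T: bottleneck 3, flow now 15.
No augmenting path remains; maximum flow = 15.
Cut capacity 15 equals the max flow, so it is a minimum cut.

Yes — it is a minimum cut (capacity 15).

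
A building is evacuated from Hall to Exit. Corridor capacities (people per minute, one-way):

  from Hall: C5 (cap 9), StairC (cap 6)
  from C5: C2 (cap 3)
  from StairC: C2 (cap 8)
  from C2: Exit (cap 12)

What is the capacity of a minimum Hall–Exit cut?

Augment Hall→C5→C2→Exit: bottleneck 3, flow now 3.
Augment Hall→StairC→C2→Exit: bottleneck 6, flow now 9.
No augmenting path remains; maximum flow = 9.
By max-flow min-cut, the minimum cut capacity equals the max flow.
In the residual graph, reachable from Hall: {Hall, C5}.
Min-cut edges: Hall→StairC (6), C5→C2 (3); capacity 6 + 3 = 9.

9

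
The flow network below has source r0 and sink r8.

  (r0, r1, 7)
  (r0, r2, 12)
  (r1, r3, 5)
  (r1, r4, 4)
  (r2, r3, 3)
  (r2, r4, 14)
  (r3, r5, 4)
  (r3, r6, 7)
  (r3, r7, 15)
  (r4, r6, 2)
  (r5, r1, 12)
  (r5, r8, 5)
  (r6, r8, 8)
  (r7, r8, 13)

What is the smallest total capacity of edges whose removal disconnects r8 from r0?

Augment r0→r1→r3→r5→r8: bottleneck 4, flow now 4.
Augment r0→r1→r3→r6→r8: bottleneck 1, flow now 5.
Augment r0→r1→r4→r6→r8: bottleneck 2, flow now 7.
Augment r0→r2→r3→r6→r8: bottleneck 3, flow now 10.
No augmenting path remains; maximum flow = 10.
By max-flow min-cut, the minimum cut capacity equals the max flow.
In the residual graph, reachable from r0: {r0, r1, r2, r4}.
Min-cut edges: r1→r3 (5), r2→r3 (3), r4→r6 (2); capacity 5 + 3 + 2 = 10.

10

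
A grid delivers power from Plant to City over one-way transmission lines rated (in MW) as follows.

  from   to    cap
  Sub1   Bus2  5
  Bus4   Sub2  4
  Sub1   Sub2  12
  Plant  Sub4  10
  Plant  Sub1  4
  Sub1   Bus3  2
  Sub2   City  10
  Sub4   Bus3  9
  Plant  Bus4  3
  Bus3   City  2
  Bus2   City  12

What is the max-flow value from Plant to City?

9

Augment Plant→Sub1→Sub2→City: bottleneck 4, flow now 4.
Augment Plant→Bus4→Sub2→City: bottleneck 3, flow now 7.
Augment Plant→Sub4→Bus3→City: bottleneck 2, flow now 9.
No augmenting path remains; maximum flow = 9.
In the residual graph, reachable from Plant: {Plant, Sub4, Bus3}.
Min-cut edges: Plant→Sub1 (4), Plant→Bus4 (3), Bus3→City (2); capacity 4 + 3 + 2 = 9.
This cut is saturated, so no flow can exceed 9.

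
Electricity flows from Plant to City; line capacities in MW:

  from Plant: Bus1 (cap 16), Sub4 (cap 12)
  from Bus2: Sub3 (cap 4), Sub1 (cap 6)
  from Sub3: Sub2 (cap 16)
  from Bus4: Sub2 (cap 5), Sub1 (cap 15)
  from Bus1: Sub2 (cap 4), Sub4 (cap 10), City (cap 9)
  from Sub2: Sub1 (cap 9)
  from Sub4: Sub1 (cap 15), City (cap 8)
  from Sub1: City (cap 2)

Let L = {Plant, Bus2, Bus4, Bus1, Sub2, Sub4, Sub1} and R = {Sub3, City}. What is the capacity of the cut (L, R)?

23

Edges leaving {Plant, Bus2, Bus4, Bus1, Sub2, Sub4, Sub1}: Bus2→Sub3 (4), Bus1→City (9), Sub4→City (8), Sub1→City (2).
Cut capacity = 4 + 9 + 8 + 2 = 23.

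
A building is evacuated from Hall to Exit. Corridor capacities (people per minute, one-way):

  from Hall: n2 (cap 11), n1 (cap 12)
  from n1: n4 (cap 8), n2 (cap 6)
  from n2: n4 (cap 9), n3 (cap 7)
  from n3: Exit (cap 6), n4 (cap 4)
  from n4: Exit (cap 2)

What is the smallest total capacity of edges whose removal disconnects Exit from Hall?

Augment Hall→n1→n4→Exit: bottleneck 2, flow now 2.
Augment Hall→n2→n3→Exit: bottleneck 6, flow now 8.
No augmenting path remains; maximum flow = 8.
By max-flow min-cut, the minimum cut capacity equals the max flow.
In the residual graph, reachable from Hall: {Hall, n1, n2, n3, n4}.
Min-cut edges: n3→Exit (6), n4→Exit (2); capacity 6 + 2 = 8.

8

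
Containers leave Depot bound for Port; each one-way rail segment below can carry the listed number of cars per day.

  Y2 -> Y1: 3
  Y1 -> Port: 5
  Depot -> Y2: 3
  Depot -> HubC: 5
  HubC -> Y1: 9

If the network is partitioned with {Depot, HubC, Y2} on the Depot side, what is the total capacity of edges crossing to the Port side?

12

Edges leaving {Depot, HubC, Y2}: HubC→Y1 (9), Y2→Y1 (3).
Cut capacity = 9 + 3 = 12.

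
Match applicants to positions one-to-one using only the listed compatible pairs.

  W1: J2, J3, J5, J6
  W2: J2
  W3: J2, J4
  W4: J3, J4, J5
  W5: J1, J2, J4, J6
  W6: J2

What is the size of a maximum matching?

Unit-capacity flow: source→left, listed edges, right→sink; max matching = max flow.
Augmenting path W1→J2 (+1); matched 1.
Augmenting path W3→J4 (+1); matched 2.
Augmenting path W4→J3 (+1); matched 3.
Augmenting path W5→J1 (+1); matched 4.
Augmenting path W2→J2→W1→J5 (+1); matched 5.
No augmenting path remains; maximum matching = 5.
König certificate: {W1, W3, W4, W5, J2} is a vertex cover of size 5 (every listed pair touches it), so no matching can be larger.

5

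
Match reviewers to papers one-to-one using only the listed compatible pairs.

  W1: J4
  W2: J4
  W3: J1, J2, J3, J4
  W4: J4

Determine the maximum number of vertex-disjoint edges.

2

Unit-capacity flow: source→left, listed edges, right→sink; max matching = max flow.
Augmenting path W1→J4 (+1); matched 1.
Augmenting path W3→J1 (+1); matched 2.
No augmenting path remains; maximum matching = 2.
König certificate: {W3, J4} is a vertex cover of size 2 (every listed pair touches it), so no matching can be larger.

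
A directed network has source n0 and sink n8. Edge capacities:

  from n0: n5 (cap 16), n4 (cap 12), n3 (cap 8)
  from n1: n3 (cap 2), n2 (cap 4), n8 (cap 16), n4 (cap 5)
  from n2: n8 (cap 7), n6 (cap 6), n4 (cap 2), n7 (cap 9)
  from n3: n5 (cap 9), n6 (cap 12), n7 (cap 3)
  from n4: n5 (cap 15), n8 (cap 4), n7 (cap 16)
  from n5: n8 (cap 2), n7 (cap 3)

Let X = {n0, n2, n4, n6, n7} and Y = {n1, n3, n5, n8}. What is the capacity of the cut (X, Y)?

50

Edges leaving {n0, n2, n4, n6, n7}: n0→n3 (8), n0→n5 (16), n2→n8 (7), n4→n5 (15), n4→n8 (4).
Cut capacity = 8 + 16 + 7 + 15 + 4 = 50.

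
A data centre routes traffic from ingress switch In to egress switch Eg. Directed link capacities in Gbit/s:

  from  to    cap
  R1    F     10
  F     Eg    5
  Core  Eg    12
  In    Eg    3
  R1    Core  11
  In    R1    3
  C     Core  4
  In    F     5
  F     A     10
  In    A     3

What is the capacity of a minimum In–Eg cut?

Augment In→Eg: bottleneck 3, flow now 3.
Augment In→F→Eg: bottleneck 5, flow now 8.
Augment In→R1→Core→Eg: bottleneck 3, flow now 11.
No augmenting path remains; maximum flow = 11.
By max-flow min-cut, the minimum cut capacity equals the max flow.
In the residual graph, reachable from In: {In, A}.
Min-cut edges: In→R1 (3), In→F (5), In→Eg (3); capacity 3 + 5 + 3 = 11.

11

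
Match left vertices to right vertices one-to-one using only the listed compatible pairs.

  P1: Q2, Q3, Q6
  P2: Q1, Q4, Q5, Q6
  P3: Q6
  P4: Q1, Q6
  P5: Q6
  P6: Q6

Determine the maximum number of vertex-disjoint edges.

4

Unit-capacity flow: source→left, listed edges, right→sink; max matching = max flow.
Augmenting path P1→Q2 (+1); matched 1.
Augmenting path P2→Q1 (+1); matched 2.
Augmenting path P3→Q6 (+1); matched 3.
Augmenting path P4→Q1→P2→Q4 (+1); matched 4.
No augmenting path remains; maximum matching = 4.
König certificate: {P1, P2, P4, Q6} is a vertex cover of size 4 (every listed pair touches it), so no matching can be larger.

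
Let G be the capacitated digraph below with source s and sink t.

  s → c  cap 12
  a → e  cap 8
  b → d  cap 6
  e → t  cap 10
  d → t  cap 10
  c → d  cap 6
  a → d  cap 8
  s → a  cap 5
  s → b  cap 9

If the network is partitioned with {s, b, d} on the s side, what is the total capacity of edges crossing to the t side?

27

Edges leaving {s, b, d}: s→a (5), s→c (12), d→t (10).
Cut capacity = 5 + 12 + 10 = 27.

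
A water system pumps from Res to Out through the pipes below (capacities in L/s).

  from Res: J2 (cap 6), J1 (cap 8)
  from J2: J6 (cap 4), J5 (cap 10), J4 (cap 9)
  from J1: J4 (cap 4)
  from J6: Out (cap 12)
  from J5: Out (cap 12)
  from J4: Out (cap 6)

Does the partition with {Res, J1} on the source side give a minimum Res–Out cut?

Yes — it is a minimum cut (capacity 10).

Given cut capacity: 6 + 4 = 10.
Augment Res→J2→J6→Out: bottleneck 4, flow now 4.
Augment Res→J2→J5→Out: bottleneck 2, flow now 6.
Augment Res→J1→J4→Out: bottleneck 4, flow now 10.
No augmenting path remains; maximum flow = 10.
Cut capacity 10 equals the max flow, so it is a minimum cut.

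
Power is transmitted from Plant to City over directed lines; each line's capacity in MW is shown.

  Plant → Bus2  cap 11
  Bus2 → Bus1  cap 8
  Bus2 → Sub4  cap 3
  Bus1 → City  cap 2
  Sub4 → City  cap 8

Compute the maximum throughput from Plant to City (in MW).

5

Augment Plant→Bus2→Bus1→City: bottleneck 2, flow now 2.
Augment Plant→Bus2→Sub4→City: bottleneck 3, flow now 5.
No augmenting path remains; maximum flow = 5.
In the residual graph, reachable from Plant: {Plant, Bus2, Bus1}.
Min-cut edges: Bus2→Sub4 (3), Bus1→City (2); capacity 3 + 2 = 5.
This cut is saturated, so no flow can exceed 5.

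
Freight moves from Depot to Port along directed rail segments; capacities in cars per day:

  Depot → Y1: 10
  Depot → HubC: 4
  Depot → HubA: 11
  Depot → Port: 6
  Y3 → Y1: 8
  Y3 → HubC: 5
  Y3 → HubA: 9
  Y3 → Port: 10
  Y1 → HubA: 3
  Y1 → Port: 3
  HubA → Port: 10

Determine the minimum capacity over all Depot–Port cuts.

Augment Depot→Port: bottleneck 6, flow now 6.
Augment Depot→Y1→Port: bottleneck 3, flow now 9.
Augment Depot→HubA→Port: bottleneck 10, flow now 19.
No augmenting path remains; maximum flow = 19.
By max-flow min-cut, the minimum cut capacity equals the max flow.
In the residual graph, reachable from Depot: {Depot, Y1, HubC, HubA}.
Min-cut edges: Depot→Port (6), Y1→Port (3), HubA→Port (10); capacity 6 + 3 + 10 = 19.

19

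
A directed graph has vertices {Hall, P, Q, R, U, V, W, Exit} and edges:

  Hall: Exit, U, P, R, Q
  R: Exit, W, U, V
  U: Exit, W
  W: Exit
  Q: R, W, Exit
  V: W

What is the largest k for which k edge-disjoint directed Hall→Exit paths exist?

4

Assign every edge capacity 1; by Menger, the answer equals the max flow.
Path Hall→Exit (+1); total 1.
Path Hall→Q→Exit (+1); total 2.
Path Hall→R→Exit (+1); total 3.
Path Hall→U→Exit (+1); total 4.
No residual Hall→Exit path; max flow = 4.
Certifying cut of size 4: {Hall→Exit, Hall→Q, Hall→R, Hall→U}.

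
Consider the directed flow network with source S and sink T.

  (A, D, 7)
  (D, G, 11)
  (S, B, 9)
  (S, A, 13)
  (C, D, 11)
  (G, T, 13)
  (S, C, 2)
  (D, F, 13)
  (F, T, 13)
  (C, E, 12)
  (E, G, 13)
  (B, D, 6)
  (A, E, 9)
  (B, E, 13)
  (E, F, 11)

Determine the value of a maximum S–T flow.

24

Augment S→A→D→F→T: bottleneck 7, flow now 7.
Augment S→A→E→F→T: bottleneck 6, flow now 13.
Augment S→B→D→G→T: bottleneck 6, flow now 19.
Augment S→B→E→G→T: bottleneck 3, flow now 22.
Augment S→C→D→G→T: bottleneck 2, flow now 24.
No augmenting path remains; maximum flow = 24.
In the residual graph, reachable from S: {S}.
Min-cut edges: S→A (13), S→B (9), S→C (2); capacity 13 + 9 + 2 = 24.
This cut is saturated, so no flow can exceed 24.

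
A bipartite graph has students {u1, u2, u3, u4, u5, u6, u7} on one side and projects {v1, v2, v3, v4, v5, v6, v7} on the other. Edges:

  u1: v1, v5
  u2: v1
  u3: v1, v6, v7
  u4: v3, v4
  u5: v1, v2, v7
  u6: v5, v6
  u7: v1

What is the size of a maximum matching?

Unit-capacity flow: source→left, listed edges, right→sink; max matching = max flow.
Augmenting path u1→v1 (+1); matched 1.
Augmenting path u3→v6 (+1); matched 2.
Augmenting path u4→v3 (+1); matched 3.
Augmenting path u5→v2 (+1); matched 4.
Augmenting path u6→v5 (+1); matched 5.
Augmenting path u2→v1→u1→v5→u6→v6→u3→v7 (+1); matched 6.
No augmenting path remains; maximum matching = 6.
König certificate: {u1, u3, u4, u5, u6, v1} is a vertex cover of size 6 (every listed pair touches it), so no matching can be larger.

6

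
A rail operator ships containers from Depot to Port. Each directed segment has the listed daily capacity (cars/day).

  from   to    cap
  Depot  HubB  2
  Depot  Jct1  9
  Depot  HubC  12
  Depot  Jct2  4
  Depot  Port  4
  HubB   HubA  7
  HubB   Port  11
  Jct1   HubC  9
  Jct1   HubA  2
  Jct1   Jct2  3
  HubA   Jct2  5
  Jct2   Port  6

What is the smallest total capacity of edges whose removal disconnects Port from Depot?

Augment Depot→Port: bottleneck 4, flow now 4.
Augment Depot→HubB→Port: bottleneck 2, flow now 6.
Augment Depot→Jct2→Port: bottleneck 4, flow now 10.
Augment Depot→Jct1→Jct2→Port: bottleneck 2, flow now 12.
No augmenting path remains; maximum flow = 12.
By max-flow min-cut, the minimum cut capacity equals the max flow.
In the residual graph, reachable from Depot: {Depot, Jct1, HubC, HubA, Jct2}.
Min-cut edges: Depot→HubB (2), Depot→Port (4), Jct2→Port (6); capacity 2 + 4 + 6 = 12.

12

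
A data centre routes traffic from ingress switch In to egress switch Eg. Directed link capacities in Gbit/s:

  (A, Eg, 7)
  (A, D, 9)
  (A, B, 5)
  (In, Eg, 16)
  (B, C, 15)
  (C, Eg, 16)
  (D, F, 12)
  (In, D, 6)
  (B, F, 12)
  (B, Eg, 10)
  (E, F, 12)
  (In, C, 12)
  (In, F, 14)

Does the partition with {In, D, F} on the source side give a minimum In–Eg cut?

Given cut capacity: 12 + 16 = 28.
Augment In→Eg: bottleneck 16, flow now 16.
Augment In→C→Eg: bottleneck 12, flow now 28.
No augmenting path remains; maximum flow = 28.
Cut capacity 28 equals the max flow, so it is a minimum cut.

Yes — it is a minimum cut (capacity 28).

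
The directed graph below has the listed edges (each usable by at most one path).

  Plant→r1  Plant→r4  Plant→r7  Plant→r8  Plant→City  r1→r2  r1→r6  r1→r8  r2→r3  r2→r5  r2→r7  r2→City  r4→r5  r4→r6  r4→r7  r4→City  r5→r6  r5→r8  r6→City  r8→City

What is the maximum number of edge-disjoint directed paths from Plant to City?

4

Assign every edge capacity 1; by Menger, the answer equals the max flow.
Path Plant→City (+1); total 1.
Path Plant→r4→City (+1); total 2.
Path Plant→r8→City (+1); total 3.
Path Plant→r1→r2→City (+1); total 4.
No residual Plant→City path; max flow = 4.
Certifying cut of size 4: {Plant→City, Plant→r1, Plant→r4, Plant→r8}.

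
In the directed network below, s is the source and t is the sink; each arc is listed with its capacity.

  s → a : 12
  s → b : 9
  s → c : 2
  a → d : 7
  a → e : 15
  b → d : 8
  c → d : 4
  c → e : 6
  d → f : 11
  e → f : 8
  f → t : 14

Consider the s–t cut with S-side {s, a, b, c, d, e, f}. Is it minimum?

Yes — it is a minimum cut (capacity 14).

Given cut capacity: 14 = 14.
Augment s→a→d→f→t: bottleneck 7, flow now 7.
Augment s→a→e→f→t: bottleneck 5, flow now 12.
Augment s→b→d→f→t: bottleneck 2, flow now 14.
No augmenting path remains; maximum flow = 14.
Cut capacity 14 equals the max flow, so it is a minimum cut.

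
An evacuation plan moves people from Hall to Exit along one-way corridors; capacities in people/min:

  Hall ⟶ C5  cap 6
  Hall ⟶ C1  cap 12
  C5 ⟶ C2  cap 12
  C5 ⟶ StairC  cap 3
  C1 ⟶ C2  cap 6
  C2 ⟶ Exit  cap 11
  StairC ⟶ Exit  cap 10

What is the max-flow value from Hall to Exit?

Augment Hall→C5→C2→Exit: bottleneck 6, flow now 6.
Augment Hall→C1→C2→Exit: bottleneck 5, flow now 11.
Augment Hall→C1→C2→C5→StairC→Exit: bottleneck 1, flow now 12. (uses reverse residual edge)
No augmenting path remains; maximum flow = 12.
In the residual graph, reachable from Hall: {Hall, C1}.
Min-cut edges: Hall→C5 (6), C1→C2 (6); capacity 6 + 6 = 12.
This cut is saturated, so no flow can exceed 12.

12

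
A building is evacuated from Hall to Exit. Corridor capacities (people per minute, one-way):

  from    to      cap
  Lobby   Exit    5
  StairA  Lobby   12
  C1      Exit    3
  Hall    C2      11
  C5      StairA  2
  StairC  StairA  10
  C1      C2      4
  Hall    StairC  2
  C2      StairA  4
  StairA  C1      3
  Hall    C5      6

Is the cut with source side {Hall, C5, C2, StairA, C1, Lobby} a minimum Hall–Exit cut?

No — its capacity is 10, but the minimum cut has capacity 8.

Given cut capacity: 2 + 3 + 5 = 10.
Augment Hall→StairC→StairA→C1→Exit: bottleneck 2, flow now 2.
Augment Hall→C5→StairA→C1→Exit: bottleneck 1, flow now 3.
Augment Hall→C5→StairA→Lobby→Exit: bottleneck 1, flow now 4.
Augment Hall→C2→StairA→Lobby→Exit: bottleneck 4, flow now 8.
No augmenting path remains; maximum flow = 8.
In the residual graph, reachable from Hall: {Hall, C5, C2}.
Min-cut edges: Hall→StairC (2), C5→StairA (2), C2→StairA (4); capacity 2 + 2 + 4 = 8.
Cut capacity 10 exceeds the max flow 8, so it is not minimum.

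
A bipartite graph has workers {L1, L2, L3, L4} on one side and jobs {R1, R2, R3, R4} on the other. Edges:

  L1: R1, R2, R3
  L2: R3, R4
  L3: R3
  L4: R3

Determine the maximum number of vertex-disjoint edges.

3

Unit-capacity flow: source→left, listed edges, right→sink; max matching = max flow.
Augmenting path L1→R1 (+1); matched 1.
Augmenting path L2→R3 (+1); matched 2.
Augmenting path L3→R3→L2→R4 (+1); matched 3.
No augmenting path remains; maximum matching = 3.
König certificate: {L1, L2, R3} is a vertex cover of size 3 (every listed pair touches it), so no matching can be larger.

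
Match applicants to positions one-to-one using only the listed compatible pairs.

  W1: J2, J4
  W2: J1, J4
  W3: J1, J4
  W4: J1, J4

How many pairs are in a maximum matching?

Unit-capacity flow: source→left, listed edges, right→sink; max matching = max flow.
Augmenting path W1→J2 (+1); matched 1.
Augmenting path W2→J1 (+1); matched 2.
Augmenting path W3→J4 (+1); matched 3.
No augmenting path remains; maximum matching = 3.
König certificate: {W1, J1, J4} is a vertex cover of size 3 (every listed pair touches it), so no matching can be larger.

3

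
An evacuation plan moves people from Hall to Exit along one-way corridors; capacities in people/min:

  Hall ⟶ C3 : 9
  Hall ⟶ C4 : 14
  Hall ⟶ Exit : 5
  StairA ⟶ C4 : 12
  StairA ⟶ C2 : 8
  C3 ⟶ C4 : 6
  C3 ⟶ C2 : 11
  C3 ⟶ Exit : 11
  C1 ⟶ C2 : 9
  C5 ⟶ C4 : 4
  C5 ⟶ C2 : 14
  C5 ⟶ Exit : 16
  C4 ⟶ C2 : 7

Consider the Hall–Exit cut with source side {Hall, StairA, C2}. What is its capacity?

Edges leaving {Hall, StairA, C2}: Hall→C3 (9), Hall→C4 (14), Hall→Exit (5), StairA→C4 (12).
Cut capacity = 9 + 14 + 5 + 12 = 40.

40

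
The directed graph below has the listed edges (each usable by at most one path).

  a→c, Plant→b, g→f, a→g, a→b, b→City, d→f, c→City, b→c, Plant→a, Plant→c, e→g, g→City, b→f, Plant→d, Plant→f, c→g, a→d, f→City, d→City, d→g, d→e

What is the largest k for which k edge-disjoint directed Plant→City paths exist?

5

Assign every edge capacity 1; by Menger, the answer equals the max flow.
Path Plant→b→City (+1); total 1.
Path Plant→c→City (+1); total 2.
Path Plant→d→City (+1); total 3.
Path Plant→f→City (+1); total 4.
Path Plant→a→g→City (+1); total 5.
No residual Plant→City path; max flow = 5.
Certifying cut of size 5: {Plant→a, Plant→b, Plant→c, Plant→d, Plant→f}.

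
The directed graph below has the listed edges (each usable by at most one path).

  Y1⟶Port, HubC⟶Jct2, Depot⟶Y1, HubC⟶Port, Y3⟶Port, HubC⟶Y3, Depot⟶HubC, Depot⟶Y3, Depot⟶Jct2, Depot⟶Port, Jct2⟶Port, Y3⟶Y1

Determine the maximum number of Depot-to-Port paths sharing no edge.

Assign every edge capacity 1; by Menger, the answer equals the max flow.
Path Depot→Port (+1); total 1.
Path Depot→HubC→Port (+1); total 2.
Path Depot→Y3→Port (+1); total 3.
Path Depot→Jct2→Port (+1); total 4.
Path Depot→Y1→Port (+1); total 5.
No residual Depot→Port path; max flow = 5.
Certifying cut of size 5: {Depot→HubC, Depot→Jct2, Depot→Port, Depot→Y1, Depot→Y3}.

5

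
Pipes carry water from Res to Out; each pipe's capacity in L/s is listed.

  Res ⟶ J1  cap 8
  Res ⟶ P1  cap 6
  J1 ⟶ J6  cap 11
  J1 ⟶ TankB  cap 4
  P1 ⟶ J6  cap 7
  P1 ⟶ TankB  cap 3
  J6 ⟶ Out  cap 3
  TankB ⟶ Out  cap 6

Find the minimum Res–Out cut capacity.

Augment Res→J1→J6→Out: bottleneck 3, flow now 3.
Augment Res→J1→TankB→Out: bottleneck 4, flow now 7.
Augment Res→P1→TankB→Out: bottleneck 2, flow now 9.
No augmenting path remains; maximum flow = 9.
By max-flow min-cut, the minimum cut capacity equals the max flow.
In the residual graph, reachable from Res: {Res, J1, P1, J6, TankB}.
Min-cut edges: J6→Out (3), TankB→Out (6); capacity 3 + 6 = 9.

9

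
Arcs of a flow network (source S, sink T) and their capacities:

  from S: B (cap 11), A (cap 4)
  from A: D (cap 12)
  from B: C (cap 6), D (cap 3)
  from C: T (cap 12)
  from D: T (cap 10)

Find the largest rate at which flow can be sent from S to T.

13

Augment S→A→D→T: bottleneck 4, flow now 4.
Augment S→B→C→T: bottleneck 6, flow now 10.
Augment S→B→D→T: bottleneck 3, flow now 13.
No augmenting path remains; maximum flow = 13.
In the residual graph, reachable from S: {S, B}.
Min-cut edges: S→A (4), B→C (6), B→D (3); capacity 4 + 6 + 3 = 13.
This cut is saturated, so no flow can exceed 13.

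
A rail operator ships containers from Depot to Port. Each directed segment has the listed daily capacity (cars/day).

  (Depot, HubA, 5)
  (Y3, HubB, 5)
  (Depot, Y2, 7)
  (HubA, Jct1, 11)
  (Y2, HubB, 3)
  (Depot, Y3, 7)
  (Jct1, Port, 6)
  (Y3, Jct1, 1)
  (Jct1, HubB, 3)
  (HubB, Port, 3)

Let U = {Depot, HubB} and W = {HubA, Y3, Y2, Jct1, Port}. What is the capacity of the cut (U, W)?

Edges leaving {Depot, HubB}: Depot→HubA (5), Depot→Y3 (7), Depot→Y2 (7), HubB→Port (3).
Cut capacity = 5 + 7 + 7 + 3 = 22.

22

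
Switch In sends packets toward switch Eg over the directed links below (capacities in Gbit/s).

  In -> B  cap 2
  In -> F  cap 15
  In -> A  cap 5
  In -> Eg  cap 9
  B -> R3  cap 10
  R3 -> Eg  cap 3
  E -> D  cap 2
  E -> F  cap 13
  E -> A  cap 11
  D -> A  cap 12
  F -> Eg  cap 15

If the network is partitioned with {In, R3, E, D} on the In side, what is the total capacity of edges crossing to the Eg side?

70

Edges leaving {In, R3, E, D}: In→B (2), In→F (15), In→A (5), In→Eg (9), R3→Eg (3), E→F (13), E→A (11), D→A (12).
Cut capacity = 2 + 15 + 5 + 9 + 3 + 13 + 11 + 12 = 70.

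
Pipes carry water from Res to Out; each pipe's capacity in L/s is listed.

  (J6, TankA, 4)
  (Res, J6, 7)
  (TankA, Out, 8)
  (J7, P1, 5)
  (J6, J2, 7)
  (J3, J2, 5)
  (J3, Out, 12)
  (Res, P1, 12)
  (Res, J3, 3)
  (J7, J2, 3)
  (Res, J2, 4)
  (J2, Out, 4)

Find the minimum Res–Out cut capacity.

Augment Res→J3→Out: bottleneck 3, flow now 3.
Augment Res→J2→Out: bottleneck 4, flow now 7.
Augment Res→J6→TankA→Out: bottleneck 4, flow now 11.
No augmenting path remains; maximum flow = 11.
By max-flow min-cut, the minimum cut capacity equals the max flow.
In the residual graph, reachable from Res: {Res, J6, P1, J2}.
Min-cut edges: Res→J3 (3), J6→TankA (4), J2→Out (4); capacity 3 + 4 + 4 = 11.

11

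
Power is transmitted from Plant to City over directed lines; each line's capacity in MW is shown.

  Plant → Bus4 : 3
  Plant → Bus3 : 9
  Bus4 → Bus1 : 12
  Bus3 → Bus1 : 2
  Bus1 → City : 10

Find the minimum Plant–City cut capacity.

5

Augment Plant→Bus4→Bus1→City: bottleneck 3, flow now 3.
Augment Plant→Bus3→Bus1→City: bottleneck 2, flow now 5.
No augmenting path remains; maximum flow = 5.
By max-flow min-cut, the minimum cut capacity equals the max flow.
In the residual graph, reachable from Plant: {Plant, Bus3}.
Min-cut edges: Plant→Bus4 (3), Bus3→Bus1 (2); capacity 3 + 2 = 5.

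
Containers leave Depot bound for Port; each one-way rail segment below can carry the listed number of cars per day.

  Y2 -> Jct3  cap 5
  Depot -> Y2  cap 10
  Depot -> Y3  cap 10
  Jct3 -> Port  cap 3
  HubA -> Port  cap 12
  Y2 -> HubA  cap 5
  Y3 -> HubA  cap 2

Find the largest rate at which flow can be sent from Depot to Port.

Augment Depot→Y2→HubA→Port: bottleneck 5, flow now 5.
Augment Depot→Y2→Jct3→Port: bottleneck 3, flow now 8.
Augment Depot→Y3→HubA→Port: bottleneck 2, flow now 10.
No augmenting path remains; maximum flow = 10.
In the residual graph, reachable from Depot: {Depot, Y2, Y3, Jct3}.
Min-cut edges: Y2→HubA (5), Y3→HubA (2), Jct3→Port (3); capacity 5 + 2 + 3 = 10.
This cut is saturated, so no flow can exceed 10.

10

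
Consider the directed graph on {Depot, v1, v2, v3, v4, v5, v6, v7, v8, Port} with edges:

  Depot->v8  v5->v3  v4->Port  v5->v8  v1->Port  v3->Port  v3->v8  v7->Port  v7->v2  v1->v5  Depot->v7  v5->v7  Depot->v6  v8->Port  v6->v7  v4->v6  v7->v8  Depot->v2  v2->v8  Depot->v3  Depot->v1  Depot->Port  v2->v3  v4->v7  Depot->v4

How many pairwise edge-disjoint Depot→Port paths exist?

Assign every edge capacity 1; by Menger, the answer equals the max flow.
Path Depot→Port (+1); total 1.
Path Depot→v1→Port (+1); total 2.
Path Depot→v3→Port (+1); total 3.
Path Depot→v4→Port (+1); total 4.
Path Depot→v7→Port (+1); total 5.
Path Depot→v8→Port (+1); total 6.
No residual Depot→Port path; max flow = 6.
Certifying cut of size 6: {Depot→Port, Depot→v1, Depot→v4, v3→Port, v7→Port, v8→Port}.

6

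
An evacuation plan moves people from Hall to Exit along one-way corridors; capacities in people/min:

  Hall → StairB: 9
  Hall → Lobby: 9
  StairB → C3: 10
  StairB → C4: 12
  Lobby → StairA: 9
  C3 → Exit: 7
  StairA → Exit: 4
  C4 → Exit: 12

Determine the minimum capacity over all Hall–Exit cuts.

Augment Hall→StairB→C3→Exit: bottleneck 7, flow now 7.
Augment Hall→StairB→C4→Exit: bottleneck 2, flow now 9.
Augment Hall→Lobby→StairA→Exit: bottleneck 4, flow now 13.
No augmenting path remains; maximum flow = 13.
By max-flow min-cut, the minimum cut capacity equals the max flow.
In the residual graph, reachable from Hall: {Hall, Lobby, StairA}.
Min-cut edges: Hall→StairB (9), StairA→Exit (4); capacity 9 + 4 = 13.

13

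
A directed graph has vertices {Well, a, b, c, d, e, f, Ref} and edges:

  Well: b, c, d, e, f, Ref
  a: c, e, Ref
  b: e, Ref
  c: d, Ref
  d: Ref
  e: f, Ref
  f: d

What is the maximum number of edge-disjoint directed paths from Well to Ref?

Assign every edge capacity 1; by Menger, the answer equals the max flow.
Path Well→Ref (+1); total 1.
Path Well→b→Ref (+1); total 2.
Path Well→c→Ref (+1); total 3.
Path Well→d→Ref (+1); total 4.
Path Well→e→Ref (+1); total 5.
No residual Well→Ref path; max flow = 5.
Certifying cut of size 5: {Well→Ref, Well→b, Well→c, Well→e, d→Ref}.

5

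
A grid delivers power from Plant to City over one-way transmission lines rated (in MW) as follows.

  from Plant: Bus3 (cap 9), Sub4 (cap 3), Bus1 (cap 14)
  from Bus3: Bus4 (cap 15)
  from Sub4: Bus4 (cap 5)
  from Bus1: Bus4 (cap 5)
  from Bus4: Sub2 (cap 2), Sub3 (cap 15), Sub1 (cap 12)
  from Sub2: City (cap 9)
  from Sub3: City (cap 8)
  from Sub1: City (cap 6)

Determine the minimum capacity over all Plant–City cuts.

16

Augment Plant→Bus3→Bus4→Sub2→City: bottleneck 2, flow now 2.
Augment Plant→Bus3→Bus4→Sub3→City: bottleneck 7, flow now 9.
Augment Plant→Sub4→Bus4→Sub3→City: bottleneck 1, flow now 10.
Augment Plant→Sub4→Bus4→Sub1→City: bottleneck 2, flow now 12.
Augment Plant→Bus1→Bus4→Sub1→City: bottleneck 4, flow now 16.
No augmenting path remains; maximum flow = 16.
By max-flow min-cut, the minimum cut capacity equals the max flow.
In the residual graph, reachable from Plant: {Plant, Bus3, Sub4, Bus1, Bus4, Sub3, Sub1}.
Min-cut edges: Bus4→Sub2 (2), Sub3→City (8), Sub1→City (6); capacity 2 + 8 + 6 = 16.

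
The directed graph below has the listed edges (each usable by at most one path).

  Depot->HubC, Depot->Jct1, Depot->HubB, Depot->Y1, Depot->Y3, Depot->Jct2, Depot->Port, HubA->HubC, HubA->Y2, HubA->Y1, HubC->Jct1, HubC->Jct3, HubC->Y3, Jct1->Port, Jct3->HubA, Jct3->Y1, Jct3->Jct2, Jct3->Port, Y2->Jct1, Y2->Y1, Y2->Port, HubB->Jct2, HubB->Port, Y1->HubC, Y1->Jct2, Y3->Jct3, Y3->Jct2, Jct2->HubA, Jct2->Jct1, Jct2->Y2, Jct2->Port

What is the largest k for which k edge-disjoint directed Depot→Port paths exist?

6

Assign every edge capacity 1; by Menger, the answer equals the max flow.
Path Depot→Port (+1); total 1.
Path Depot→Jct1→Port (+1); total 2.
Path Depot→HubB→Port (+1); total 3.
Path Depot→Jct2→Port (+1); total 4.
Path Depot→HubC→Jct3→Port (+1); total 5.
Path Depot→Y1→Jct2→Y2→Port (+1); total 6.
No residual Depot→Port path; max flow = 6.
Certifying cut of size 6: {Depot→HubB, Depot→Port, Jct1→Port, Jct2→Port, Jct3→Port, Y2→Port}.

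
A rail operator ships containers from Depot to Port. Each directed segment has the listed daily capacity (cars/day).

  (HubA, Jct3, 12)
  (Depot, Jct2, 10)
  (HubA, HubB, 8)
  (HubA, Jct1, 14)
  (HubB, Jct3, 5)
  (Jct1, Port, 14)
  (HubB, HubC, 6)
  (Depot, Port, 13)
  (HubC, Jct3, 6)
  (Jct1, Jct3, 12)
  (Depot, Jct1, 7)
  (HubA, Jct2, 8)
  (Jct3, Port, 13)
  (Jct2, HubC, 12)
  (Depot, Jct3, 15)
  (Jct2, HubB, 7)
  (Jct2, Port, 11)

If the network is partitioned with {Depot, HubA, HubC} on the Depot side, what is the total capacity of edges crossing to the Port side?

93

Edges leaving {Depot, HubA, HubC}: Depot→Jct2 (10), Depot→Jct1 (7), Depot→Jct3 (15), Depot→Port (13), HubA→Jct2 (8), HubA→HubB (8), HubA→Jct1 (14), HubA→Jct3 (12), HubC→Jct3 (6).
Cut capacity = 10 + 7 + 15 + 13 + 8 + 8 + 14 + 12 + 6 = 93.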